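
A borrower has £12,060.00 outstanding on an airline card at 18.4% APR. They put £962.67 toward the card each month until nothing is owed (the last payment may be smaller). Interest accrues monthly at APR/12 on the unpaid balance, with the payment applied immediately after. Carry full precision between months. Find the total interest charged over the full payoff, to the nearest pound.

£1,434

Monthly rate r = 18.4%/12 = 1.53333% = 0.0153333.
Payoff takes n = ⌈−ln(1 − rB₀/P)/ln(1+r)⌉ = ⌈14.018⌉ = 15 payments; the last is £17.08.
Total paid = 14·£962.67 + £17.08 = £13,494.46.
Total interest = total paid − principal = £13,494.46 − £12,060.00 = £1,434.46.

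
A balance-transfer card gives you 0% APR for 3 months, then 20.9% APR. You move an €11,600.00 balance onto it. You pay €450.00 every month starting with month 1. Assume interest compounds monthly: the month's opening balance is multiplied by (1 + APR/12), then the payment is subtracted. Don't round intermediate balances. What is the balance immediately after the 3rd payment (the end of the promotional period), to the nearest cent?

Promo months 1–3 at r₀ = 0%/12 = 0; months 4+ at r₁ = 20.9%/12 = 0.0174167.
After month 3 (no interest yet): B = €11,600.00 − 3·€450.00 = €10,250.00.

€10,250.00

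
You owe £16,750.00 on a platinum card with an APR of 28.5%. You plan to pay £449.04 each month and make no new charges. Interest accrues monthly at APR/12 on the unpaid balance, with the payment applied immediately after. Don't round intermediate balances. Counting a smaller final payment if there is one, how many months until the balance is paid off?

Monthly rate r = 28.5%/12 = 2.375% = 0.02375.
Recurrence: B ← B·(1+r) − £449.04.
Month 1: interest £397.81; balance after payment £16,698.77.
Month 2: interest £396.60; balance after payment £16,646.33.
Closed form: n = −ln(1 − rB₀/P)/ln(1+r) = −ln(0.11408)/ln(1.02375) ≈ 92.485, so the balance reaches zero during payment 93.

93 payments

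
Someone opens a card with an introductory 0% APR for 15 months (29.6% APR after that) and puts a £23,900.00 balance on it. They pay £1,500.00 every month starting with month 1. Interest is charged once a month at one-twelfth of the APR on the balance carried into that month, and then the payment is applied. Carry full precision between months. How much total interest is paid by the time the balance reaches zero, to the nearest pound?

Promo months 1–15 at r₀ = 0%/12 = 0; months 16+ at r₁ = 29.6%/12 = 0.0246667.
After month 15 (no interest yet): B = £23,900.00 − 15·£1,500.00 = £1,400.00.
Then at r₁ with £1,500.00/mo: n₂ = −ln(1 − r₁·B/P)/ln(1+r₁) ≈ 0.96 → 1 more payments.
Total paid = 15·£1,500.00 + £1,434.53 = £23,934.53; interest = £23,934.53 − £23,900.00 = £34.53.

£35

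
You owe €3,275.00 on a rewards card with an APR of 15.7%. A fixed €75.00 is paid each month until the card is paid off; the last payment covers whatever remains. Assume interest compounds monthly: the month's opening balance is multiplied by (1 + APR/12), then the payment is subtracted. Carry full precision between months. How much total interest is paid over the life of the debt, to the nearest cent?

€1,612.24

Monthly rate r = 15.7%/12 = 1.30833% = 0.0130833.
Payoff takes n = ⌈−ln(1 − rB₀/P)/ln(1+r)⌉ = ⌈65.162⌉ = 66 payments; the last is €12.24.
Total paid = 65·€75.00 + €12.24 = €4,887.24.
Total interest = total paid − principal = €4,887.24 − €3,275.00 = €1,612.24.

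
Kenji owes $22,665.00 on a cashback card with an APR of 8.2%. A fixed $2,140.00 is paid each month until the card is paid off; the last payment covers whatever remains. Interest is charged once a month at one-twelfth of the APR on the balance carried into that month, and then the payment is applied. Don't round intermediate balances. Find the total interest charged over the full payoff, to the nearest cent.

$942.53

Monthly rate r = 8.2%/12 = 0.683333% = 0.00683333.
Payoff takes n = ⌈−ln(1 − rB₀/P)/ln(1+r)⌉ = ⌈11.031⌉ = 12 payments; the last is $67.53.
Total paid = 11·$2,140.00 + $67.53 = $23,607.53.
Total interest = total paid − principal = $23,607.53 − $22,665.00 = $942.53.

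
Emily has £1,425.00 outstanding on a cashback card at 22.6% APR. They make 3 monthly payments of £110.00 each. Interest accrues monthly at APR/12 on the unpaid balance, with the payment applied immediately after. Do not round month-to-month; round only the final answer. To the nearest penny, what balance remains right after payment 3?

£1,170.78

Monthly rate r = 22.6%/12 = 1.88333% = 0.0188333.
Each month: B ← B·(1+r) − £110.00.
Month 1: interest £26.84; balance after payment £1,341.84.
Month 2: interest £25.27; balance after payment £1,257.11.
Month 3: interest £23.68; balance after payment £1,170.78.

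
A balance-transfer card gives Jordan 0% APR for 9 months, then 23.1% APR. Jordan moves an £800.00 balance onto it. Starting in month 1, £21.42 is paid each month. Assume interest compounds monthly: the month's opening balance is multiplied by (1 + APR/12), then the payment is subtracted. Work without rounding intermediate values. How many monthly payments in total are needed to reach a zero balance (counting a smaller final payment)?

51 payments

Promo months 1–9 at r₀ = 0%/12 = 0; months 10+ at r₁ = 23.1%/12 = 0.01925.
After month 9 (no interest yet): B = £800.00 − 9·£21.42 = £607.22.
Then at r₁ with £21.42/mo: n₂ = −ln(1 − r₁·B/P)/ln(1+r₁) ≈ 41.38 → 42 more payments.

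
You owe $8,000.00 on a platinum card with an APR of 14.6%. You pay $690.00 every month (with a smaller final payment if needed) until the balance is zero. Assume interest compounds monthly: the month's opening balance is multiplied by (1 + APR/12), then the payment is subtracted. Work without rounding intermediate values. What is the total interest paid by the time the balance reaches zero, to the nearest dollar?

$677

Monthly rate r = 14.6%/12 = 1.21667% = 0.0121667.
Payoff takes n = ⌈−ln(1 − rB₀/P)/ln(1+r)⌉ = ⌈12.574⌉ = 13 payments; the last is $397.02.
Total paid = 12·$690.00 + $397.02 = $8,677.02.
Total interest = total paid − principal = $8,677.02 − $8,000.00 = $677.02.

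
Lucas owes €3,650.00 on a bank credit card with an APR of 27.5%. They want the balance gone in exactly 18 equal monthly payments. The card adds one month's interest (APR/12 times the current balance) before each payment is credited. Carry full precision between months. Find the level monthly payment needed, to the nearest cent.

€249.75

Monthly rate r = 27.5%/12 = 2.29167% = 0.0229167.
Level-payment amortization: P = B₀·r / (1 − (1+r)^(−n)) = 3650.00·0.0229167 / (1 − 1.02292^(−18)).
Denominator 1 − (1+r)^(−18) = 0.334917662.
P = 83.6458 / 0.334917662 ≈ 249.75.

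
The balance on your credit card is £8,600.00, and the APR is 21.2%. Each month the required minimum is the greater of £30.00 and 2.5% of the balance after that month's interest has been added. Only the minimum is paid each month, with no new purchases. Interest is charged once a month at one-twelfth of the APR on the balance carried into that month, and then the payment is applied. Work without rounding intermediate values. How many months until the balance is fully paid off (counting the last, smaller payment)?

323 months

Monthly rate r = 21.2%/12 = 1.76667% = 0.0176667.
While 2.5% of the post-interest balance exceeds £30.00, each month B ← (B·(1+r))·(1 − 0.025), i.e. B shrinks by the factor (1+r)·0.975 = 0.99223.
This holds for months 1–255. Entering month 256 the balance is £1,175.14; 2.5% of the post-interest balance is now below £30.00, so the flat £30.00 minimum applies from here.
From month 256 a fixed £30.00 at rate r clears £1,175.14 in 68 more payments. Total: 255 + 68 = 323 months.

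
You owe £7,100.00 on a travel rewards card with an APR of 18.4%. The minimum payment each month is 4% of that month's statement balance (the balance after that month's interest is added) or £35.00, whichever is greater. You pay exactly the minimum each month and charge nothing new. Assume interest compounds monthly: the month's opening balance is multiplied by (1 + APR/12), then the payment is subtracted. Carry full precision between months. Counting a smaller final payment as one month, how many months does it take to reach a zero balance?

114 months

Monthly rate r = 18.4%/12 = 1.53333% = 0.0153333.
While 4% of the post-interest balance exceeds £35.00, each month B ← (B·(1+r))·(1 − 0.04), i.e. B shrinks by the factor (1+r)·0.96 = 0.97472.
This holds for months 1–83. Entering month 84 the balance is £847.79; 4% of the post-interest balance is now below £35.00, so the flat £35.00 minimum applies from here.
From month 84 a fixed £35.00 at rate r clears £847.79 in 31 more payments. Total: 83 + 31 = 114 months.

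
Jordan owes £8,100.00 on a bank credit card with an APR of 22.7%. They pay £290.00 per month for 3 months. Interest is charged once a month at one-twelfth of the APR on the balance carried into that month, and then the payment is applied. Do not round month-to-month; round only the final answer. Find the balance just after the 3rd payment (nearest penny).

Monthly rate r = 22.7%/12 = 1.89167% = 0.0189167.
Each month: B ← B·(1+r) − £290.00.
Month 1: interest £153.22; balance after payment £7,963.23.
Month 2: interest £150.64; balance after payment £7,823.86.
Month 3: interest £148.00; balance after payment £7,681.86.

£7,681.86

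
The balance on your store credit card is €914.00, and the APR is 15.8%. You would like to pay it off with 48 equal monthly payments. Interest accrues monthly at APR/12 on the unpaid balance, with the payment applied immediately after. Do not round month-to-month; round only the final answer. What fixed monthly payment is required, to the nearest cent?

€25.81

Monthly rate r = 15.8%/12 = 1.31667% = 0.0131667.
Level-payment amortization: P = B₀·r / (1 − (1+r)^(−n)) = 914.00·0.0131667 / (1 − 1.01317^(−48)).
Denominator 1 − (1+r)^(−48) = 0.466275504.
P = 12.0343 / 0.466275504 ≈ 25.81.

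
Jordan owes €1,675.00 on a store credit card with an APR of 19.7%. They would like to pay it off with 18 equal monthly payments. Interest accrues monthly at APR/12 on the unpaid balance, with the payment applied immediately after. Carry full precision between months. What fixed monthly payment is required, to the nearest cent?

Monthly rate r = 19.7%/12 = 1.64167% = 0.0164167.
Level-payment amortization: P = B₀·r / (1 − (1+r)^(−n)) = 1675.00·0.0164167 / (1 − 1.01642^(−18)).
Denominator 1 − (1+r)^(−18) = 0.254052951.
P = 27.4979 / 0.254052951 ≈ 108.24.

€108.24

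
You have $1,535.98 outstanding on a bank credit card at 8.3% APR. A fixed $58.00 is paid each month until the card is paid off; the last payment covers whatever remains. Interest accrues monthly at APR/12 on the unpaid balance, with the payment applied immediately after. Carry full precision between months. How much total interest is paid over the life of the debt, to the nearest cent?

$166.53

Monthly rate r = 8.3%/12 = 0.691667% = 0.00691667.
Payoff takes n = ⌈−ln(1 − rB₀/P)/ln(1+r)⌉ = ⌈29.353⌉ = 30 payments; the last is $20.51.
Total paid = 29·$58.00 + $20.51 = $1,702.51.
Total interest = total paid − principal = $1,702.51 − $1,535.98 = $166.53.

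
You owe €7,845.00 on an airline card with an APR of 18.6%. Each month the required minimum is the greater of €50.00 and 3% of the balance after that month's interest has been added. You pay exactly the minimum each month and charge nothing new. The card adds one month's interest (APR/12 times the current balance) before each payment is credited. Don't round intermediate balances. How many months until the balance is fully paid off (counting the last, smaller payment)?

150 months

Monthly rate r = 18.6%/12 = 1.55% = 0.0155.
While 3% of the post-interest balance exceeds €50.00, each month B ← (B·(1+r))·(1 − 0.03), i.e. B shrinks by the factor (1+r)·0.97 = 0.98503.
This holds for months 1–104. Entering month 105 the balance is €1,635.18; 3% of the post-interest balance is now below €50.00, so the flat €50.00 minimum applies from here.
From month 105 a fixed €50.00 at rate r clears €1,635.18 in 46 more payments. Total: 104 + 46 = 150 months.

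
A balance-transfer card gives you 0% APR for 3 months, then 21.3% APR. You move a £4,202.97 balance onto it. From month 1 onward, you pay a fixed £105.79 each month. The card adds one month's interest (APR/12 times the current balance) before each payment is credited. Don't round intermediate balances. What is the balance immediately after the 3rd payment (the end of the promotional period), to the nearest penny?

Promo months 1–3 at r₀ = 0%/12 = 0; months 4+ at r₁ = 21.3%/12 = 0.01775.
After month 3 (no interest yet): B = £4,202.97 − 3·£105.79 = £3,885.60.

£3,885.60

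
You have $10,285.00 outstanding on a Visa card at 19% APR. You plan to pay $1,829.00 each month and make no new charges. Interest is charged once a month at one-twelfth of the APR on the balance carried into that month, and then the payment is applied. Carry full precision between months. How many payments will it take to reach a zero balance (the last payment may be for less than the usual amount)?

6 payments

Monthly rate r = 19%/12 = 1.58333% = 0.0158333.
Recurrence: B ← B·(1+r) − $1,829.00.
Month 1: interest $162.85; balance after payment $8,618.85.
Month 2: interest $136.47; balance after payment $6,926.31.
Month 3: interest $109.67; balance after payment $5,206.98.
Month 4: interest $82.44; balance after payment $3,460.42.
Month 5: interest $54.79; balance after payment $1,686.21.
Month 6: interest $26.70; balance after payment $0.00.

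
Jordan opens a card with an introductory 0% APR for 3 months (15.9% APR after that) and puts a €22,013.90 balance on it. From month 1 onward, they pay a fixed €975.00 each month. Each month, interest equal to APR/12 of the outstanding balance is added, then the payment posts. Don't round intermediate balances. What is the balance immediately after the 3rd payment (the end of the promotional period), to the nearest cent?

Promo months 1–3 at r₀ = 0%/12 = 0; months 4+ at r₁ = 15.9%/12 = 0.01325.
After month 3 (no interest yet): B = €22,013.90 − 3·€975.00 = €19,088.90.

€19,088.90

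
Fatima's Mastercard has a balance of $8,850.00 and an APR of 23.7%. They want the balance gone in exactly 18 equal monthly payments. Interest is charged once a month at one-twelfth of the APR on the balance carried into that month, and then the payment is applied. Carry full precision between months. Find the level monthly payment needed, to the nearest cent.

$589.02

Monthly rate r = 23.7%/12 = 1.975% = 0.01975.
Level-payment amortization: P = B₀·r / (1 − (1+r)^(−n)) = 8850.00·0.01975 / (1 − 1.01975^(−18)).
Denominator 1 − (1+r)^(−18) = 0.296744482.
P = 174.787 / 0.296744482 ≈ 589.02.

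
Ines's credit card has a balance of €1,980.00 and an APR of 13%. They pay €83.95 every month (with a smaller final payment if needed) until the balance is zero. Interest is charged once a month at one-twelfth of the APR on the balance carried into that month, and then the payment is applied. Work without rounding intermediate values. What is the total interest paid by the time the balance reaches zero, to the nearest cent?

€318.92

Monthly rate r = 13%/12 = 1.08333% = 0.0108333.
Payoff takes n = ⌈−ln(1 − rB₀/P)/ln(1+r)⌉ = ⌈27.383⌉ = 28 payments; the last is €32.27.
Total paid = 27·€83.95 + €32.27 = €2,298.92.
Total interest = total paid − principal = €2,298.92 − €1,980.00 = €318.92.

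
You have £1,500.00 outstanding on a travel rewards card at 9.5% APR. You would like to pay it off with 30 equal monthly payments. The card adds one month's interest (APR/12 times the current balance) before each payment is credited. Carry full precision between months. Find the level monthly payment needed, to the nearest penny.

Monthly rate r = 9.5%/12 = 0.791667% = 0.00791667.
Level-payment amortization: P = B₀·r / (1 − (1+r)^(−n)) = 1500.00·0.00791667 / (1 − 1.00792^(−30)).
Denominator 1 − (1+r)^(−30) = 0.210665291.
P = 11.875 / 0.210665291 ≈ 56.37.

£56.37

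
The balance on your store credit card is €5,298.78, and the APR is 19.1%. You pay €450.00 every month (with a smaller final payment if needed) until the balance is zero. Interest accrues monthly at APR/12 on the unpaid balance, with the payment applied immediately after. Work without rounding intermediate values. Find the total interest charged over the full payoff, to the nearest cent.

€615.87

Monthly rate r = 19.1%/12 = 1.59167% = 0.0159167.
Payoff takes n = ⌈−ln(1 − rB₀/P)/ln(1+r)⌉ = ⌈13.143⌉ = 14 payments; the last is €64.65.
Total paid = 13·€450.00 + €64.65 = €5,914.65.
Total interest = total paid − principal = €5,914.65 − €5,298.78 = €615.87.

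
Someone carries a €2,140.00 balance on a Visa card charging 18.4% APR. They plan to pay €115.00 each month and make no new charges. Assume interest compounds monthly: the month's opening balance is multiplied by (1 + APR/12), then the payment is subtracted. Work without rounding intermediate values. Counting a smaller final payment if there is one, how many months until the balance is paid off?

23 payments

Monthly rate r = 18.4%/12 = 1.53333% = 0.0153333.
Recurrence: B ← B·(1+r) − €115.00.
Month 1: interest €32.81; balance after payment €2,057.81.
Month 2: interest €31.55; balance after payment €1,974.37.
Closed form: n = −ln(1 − rB₀/P)/ln(1+r) = −ln(0.71467)/ln(1.01533) ≈ 22.077, so the balance reaches zero during payment 23.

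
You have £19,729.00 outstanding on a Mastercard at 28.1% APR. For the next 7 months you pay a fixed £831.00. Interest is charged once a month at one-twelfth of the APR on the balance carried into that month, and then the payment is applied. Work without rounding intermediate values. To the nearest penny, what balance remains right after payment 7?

Monthly rate r = 28.1%/12 = 2.34167% = 0.0234167.
Each month: B ← B·(1+r) − £831.00.
Month 1: interest £461.99; balance after payment £19,359.99.
Month 2: interest £453.35; balance after payment £18,982.33.
Month 3: interest £444.50; balance after payment £18,595.84.
Month 4: interest £435.45; balance after payment £18,200.29.
Month 5: interest £426.19; balance after payment £17,795.48.
Month 6: interest £416.71; balance after payment £17,381.19.
Month 7: interest £407.01; balance after payment £16,957.20.

£16,957.20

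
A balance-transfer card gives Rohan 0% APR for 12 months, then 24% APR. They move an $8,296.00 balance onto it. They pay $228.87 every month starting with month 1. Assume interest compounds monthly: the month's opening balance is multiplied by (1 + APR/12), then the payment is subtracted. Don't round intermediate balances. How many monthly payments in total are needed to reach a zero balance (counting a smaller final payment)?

Promo months 1–12 at r₀ = 0%/12 = 0; months 13+ at r₁ = 24%/12 = 0.02.
After month 12 (no interest yet): B = $8,296.00 − 12·$228.87 = $5,549.56.
Then at r₁ with $228.87/mo: n₂ = −ln(1 − r₁·B/P)/ln(1+r₁) ≈ 33.51 → 34 more payments.

46 months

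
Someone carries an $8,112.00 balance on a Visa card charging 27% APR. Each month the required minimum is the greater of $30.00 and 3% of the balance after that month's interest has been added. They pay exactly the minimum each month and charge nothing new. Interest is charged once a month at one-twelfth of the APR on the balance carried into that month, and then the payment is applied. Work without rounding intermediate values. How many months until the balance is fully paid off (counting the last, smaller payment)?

318 months

Monthly rate r = 27%/12 = 2.25% = 0.0225.
While 3% of the post-interest balance exceeds $30.00, each month B ← (B·(1+r))·(1 − 0.03), i.e. B shrinks by the factor (1+r)·0.97 = 0.99182.
This holds for months 1–258. Entering month 259 the balance is $975.82; 3% of the post-interest balance is now below $30.00, so the flat $30.00 minimum applies from here.
From month 259 a fixed $30.00 at rate r clears $975.82 in 60 more payments. Total: 258 + 60 = 318 months.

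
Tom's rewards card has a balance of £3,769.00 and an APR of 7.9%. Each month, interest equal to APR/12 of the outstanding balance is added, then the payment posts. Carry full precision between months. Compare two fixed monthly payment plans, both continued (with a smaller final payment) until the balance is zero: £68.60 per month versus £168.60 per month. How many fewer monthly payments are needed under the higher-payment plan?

Monthly rate r = 7.9%/12 = 0.658333% = 0.00658333.
At £68.60/mo: n = ⌈−ln(1 − rB₀/P)/ln(1+r)⌉ = 69 payments (last £28.77); total interest = total paid − £3,769.00 = £924.57.
At £168.60/mo: 25 payments (last £44.07); total interest £321.47.
Payments saved = 69 − 25 = 44.

44 fewer payments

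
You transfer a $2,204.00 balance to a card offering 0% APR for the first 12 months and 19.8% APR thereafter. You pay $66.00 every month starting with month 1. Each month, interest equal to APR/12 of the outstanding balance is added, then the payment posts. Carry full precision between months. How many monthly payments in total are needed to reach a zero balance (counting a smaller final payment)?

39 payments

Promo months 1–12 at r₀ = 0%/12 = 0; months 13+ at r₁ = 19.8%/12 = 0.0165.
After month 12 (no interest yet): B = $2,204.00 − 12·$66.00 = $1,412.00.
Then at r₁ with $66.00/mo: n₂ = −ln(1 − r₁·B/P)/ln(1+r₁) ≈ 26.61 → 27 more payments.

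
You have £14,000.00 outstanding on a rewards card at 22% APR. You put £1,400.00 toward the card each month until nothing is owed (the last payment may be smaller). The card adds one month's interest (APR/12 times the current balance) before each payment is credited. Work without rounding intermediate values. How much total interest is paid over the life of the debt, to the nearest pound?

Monthly rate r = 22%/12 = 1.83333% = 0.0183333.
Payoff takes n = ⌈−ln(1 − rB₀/P)/ln(1+r)⌉ = ⌈11.148⌉ = 12 payments; the last is £208.43.
Total paid = 11·£1,400.00 + £208.43 = £15,608.43.
Total interest = total paid − principal = £15,608.43 − £14,000.00 = £1,608.43.

£1,608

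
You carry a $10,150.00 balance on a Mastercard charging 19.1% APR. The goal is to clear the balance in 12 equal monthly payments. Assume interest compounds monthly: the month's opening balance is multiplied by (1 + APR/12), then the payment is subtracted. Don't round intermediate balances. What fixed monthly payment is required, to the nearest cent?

Monthly rate r = 19.1%/12 = 1.59167% = 0.0159167.
Level-payment amortization: P = B₀·r / (1 − (1+r)^(−n)) = 10150.00·0.0159167 / (1 − 1.01592^(−12)).
Denominator 1 − (1+r)^(−12) = 0.172623889.
P = 161.554 / 0.172623889 ≈ 935.87.

$935.87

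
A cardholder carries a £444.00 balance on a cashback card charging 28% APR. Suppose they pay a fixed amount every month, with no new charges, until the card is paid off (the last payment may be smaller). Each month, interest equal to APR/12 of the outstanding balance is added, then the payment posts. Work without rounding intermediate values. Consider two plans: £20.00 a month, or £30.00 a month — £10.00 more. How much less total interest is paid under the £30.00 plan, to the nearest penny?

Monthly rate r = 28%/12 = 2.33333% = 0.0233333.
At £20.00/mo: n = ⌈−ln(1 − rB₀/P)/ln(1+r)⌉ = 32 payments (last £12.88); total interest = total paid − £444.00 = £188.88.
At £30.00/mo: 19 payments (last £11.08); total interest £107.08.
Interest saved = £188.88 − £107.08 = £81.80.

£81.80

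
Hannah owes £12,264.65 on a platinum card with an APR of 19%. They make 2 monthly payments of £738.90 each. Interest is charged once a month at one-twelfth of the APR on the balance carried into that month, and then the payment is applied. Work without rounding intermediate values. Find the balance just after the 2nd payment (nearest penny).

£11,166.61

Monthly rate r = 19%/12 = 1.58333% = 0.0158333.
Each month: B ← B·(1+r) − £738.90.
Month 1: interest £194.19; balance after payment £11,719.94.
Month 2: interest £185.57; balance after payment £11,166.61.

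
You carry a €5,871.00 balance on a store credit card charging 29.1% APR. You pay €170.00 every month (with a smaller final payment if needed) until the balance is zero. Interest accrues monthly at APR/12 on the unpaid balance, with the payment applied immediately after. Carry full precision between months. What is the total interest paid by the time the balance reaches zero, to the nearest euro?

Monthly rate r = 29.1%/12 = 2.425% = 0.02425.
Payoff takes n = ⌈−ln(1 − rB₀/P)/ln(1+r)⌉ = ⌈75.831⌉ = 76 payments; the last is €141.56.
Total paid = 75·€170.00 + €141.56 = €12,891.56.
Total interest = total paid − principal = €12,891.56 − €5,871.00 = €7,020.56.

€7,021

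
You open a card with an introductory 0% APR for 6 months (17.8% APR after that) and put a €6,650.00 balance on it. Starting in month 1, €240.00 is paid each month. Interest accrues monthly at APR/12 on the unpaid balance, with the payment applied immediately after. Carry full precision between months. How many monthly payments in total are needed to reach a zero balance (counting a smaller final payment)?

33 months

Promo months 1–6 at r₀ = 0%/12 = 0; months 7+ at r₁ = 17.8%/12 = 0.0148333.
After month 6 (no interest yet): B = €6,650.00 − 6·€240.00 = €5,210.00.
Then at r₁ with €240.00/mo: n₂ = −ln(1 − r₁·B/P)/ln(1+r₁) ≈ 26.39 → 27 more payments.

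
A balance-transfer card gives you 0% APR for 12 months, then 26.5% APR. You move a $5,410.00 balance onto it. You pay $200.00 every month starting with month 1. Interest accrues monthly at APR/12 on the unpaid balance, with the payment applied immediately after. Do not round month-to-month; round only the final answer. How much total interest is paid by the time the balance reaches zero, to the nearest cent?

Promo months 1–12 at r₀ = 0%/12 = 0; months 13+ at r₁ = 26.5%/12 = 0.0220833.
After month 12 (no interest yet): B = $5,410.00 − 12·$200.00 = $3,010.00.
Then at r₁ with $200.00/mo: n₂ = −ln(1 − r₁·B/P)/ln(1+r₁) ≈ 18.50 → 19 more payments.
Total paid = 30·$200.00 + $99.64 = $6,099.64; interest = $6,099.64 − $5,410.00 = $689.64.

$689.64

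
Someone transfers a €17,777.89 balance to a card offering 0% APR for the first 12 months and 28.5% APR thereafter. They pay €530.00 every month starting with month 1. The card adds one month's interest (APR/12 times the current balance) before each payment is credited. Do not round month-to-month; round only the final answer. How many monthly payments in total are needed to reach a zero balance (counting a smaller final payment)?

Promo months 1–12 at r₀ = 0%/12 = 0; months 13+ at r₁ = 28.5%/12 = 0.02375.
After month 12 (no interest yet): B = €17,777.89 − 12·€530.00 = €11,417.89.
Then at r₁ with €530.00/mo: n₂ = −ln(1 − r₁·B/P)/ln(1+r₁) ≈ 30.53 → 31 more payments.

43 months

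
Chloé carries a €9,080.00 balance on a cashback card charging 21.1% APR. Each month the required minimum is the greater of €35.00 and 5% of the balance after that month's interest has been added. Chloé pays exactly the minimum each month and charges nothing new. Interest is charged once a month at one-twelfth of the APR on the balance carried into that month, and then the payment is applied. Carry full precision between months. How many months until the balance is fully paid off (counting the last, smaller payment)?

101 months

Monthly rate r = 21.1%/12 = 1.75833% = 0.0175833.
While 5% of the post-interest balance exceeds €35.00, each month B ← (B·(1+r))·(1 − 0.05), i.e. B shrinks by the factor (1+r)·0.95 = 0.9667.
This holds for months 1–77. Entering month 78 the balance is €669.41; 5% of the post-interest balance is now below €35.00, so the flat €35.00 minimum applies from here.
From month 78 a fixed €35.00 at rate r clears €669.41 in 24 more payments. Total: 77 + 24 = 101 months.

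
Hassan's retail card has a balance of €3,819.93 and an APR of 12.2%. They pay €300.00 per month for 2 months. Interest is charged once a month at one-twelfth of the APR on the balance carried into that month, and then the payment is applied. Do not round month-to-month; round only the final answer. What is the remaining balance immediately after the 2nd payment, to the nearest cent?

Monthly rate r = 12.2%/12 = 1.01667% = 0.0101667.
Each month: B ← B·(1+r) − €300.00.
Month 1: interest €38.84; balance after payment €3,558.77.
Month 2: interest €36.18; balance after payment €3,294.95.

€3,294.95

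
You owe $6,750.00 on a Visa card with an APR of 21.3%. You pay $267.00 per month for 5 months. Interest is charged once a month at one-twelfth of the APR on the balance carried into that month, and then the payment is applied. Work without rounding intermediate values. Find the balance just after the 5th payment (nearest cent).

$5,987.47

Monthly rate r = 21.3%/12 = 1.775% = 0.01775.
Each month: B ← B·(1+r) − $267.00.
Month 1: interest $119.81; balance after payment $6,602.81.
Month 2: interest $117.20; balance after payment $6,453.01.
Month 3: interest $114.54; balance after payment $6,300.55.
Month 4: interest $111.83; balance after payment $6,145.39.
Month 5: interest $109.08; balance after payment $5,987.47.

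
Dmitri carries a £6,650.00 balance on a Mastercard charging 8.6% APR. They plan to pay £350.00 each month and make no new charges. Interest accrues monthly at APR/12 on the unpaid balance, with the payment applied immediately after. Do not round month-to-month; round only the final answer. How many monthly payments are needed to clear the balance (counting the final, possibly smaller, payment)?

21 payments

Monthly rate r = 8.6%/12 = 0.716667% = 0.00716667.
Recurrence: B ← B·(1+r) − £350.00.
Month 1: interest £47.66; balance after payment £6,347.66.
Month 2: interest £45.49; balance after payment £6,043.15.
Closed form: n = −ln(1 − rB₀/P)/ln(1+r) = −ln(0.86383)/ln(1.00717) ≈ 20.498, so the balance reaches zero during payment 21.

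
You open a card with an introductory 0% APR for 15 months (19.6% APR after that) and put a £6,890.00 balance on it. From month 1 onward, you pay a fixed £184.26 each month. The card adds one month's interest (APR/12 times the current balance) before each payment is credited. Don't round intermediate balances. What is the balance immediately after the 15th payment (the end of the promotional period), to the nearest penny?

£4,126.10

Promo months 1–15 at r₀ = 0%/12 = 0; months 16+ at r₁ = 19.6%/12 = 0.0163333.
After month 15 (no interest yet): B = £6,890.00 − 15·£184.26 = £4,126.10.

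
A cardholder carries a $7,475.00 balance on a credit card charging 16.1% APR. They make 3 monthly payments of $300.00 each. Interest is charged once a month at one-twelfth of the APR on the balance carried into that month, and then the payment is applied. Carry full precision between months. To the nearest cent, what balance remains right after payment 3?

$6,867.79

Monthly rate r = 16.1%/12 = 1.34167% = 0.0134167.
Each month: B ← B·(1+r) − $300.00.
Month 1: interest $100.29; balance after payment $7,275.29.
Month 2: interest $97.61; balance after payment $7,072.90.
Month 3: interest $94.89; balance after payment $6,867.79.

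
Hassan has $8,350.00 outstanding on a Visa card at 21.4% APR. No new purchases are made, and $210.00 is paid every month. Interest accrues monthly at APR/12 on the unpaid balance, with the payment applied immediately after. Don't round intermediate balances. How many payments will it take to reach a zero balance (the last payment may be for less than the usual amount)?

Monthly rate r = 21.4%/12 = 1.78333% = 0.0178333.
Recurrence: B ← B·(1+r) − $210.00.
Month 1: interest $148.91; balance after payment $8,288.91.
Month 2: interest $147.82; balance after payment $8,226.73.
Closed form: n = −ln(1 − rB₀/P)/ln(1+r) = −ln(0.29091)/ln(1.01783) ≈ 69.853, so the balance reaches zero during payment 70.

70 payments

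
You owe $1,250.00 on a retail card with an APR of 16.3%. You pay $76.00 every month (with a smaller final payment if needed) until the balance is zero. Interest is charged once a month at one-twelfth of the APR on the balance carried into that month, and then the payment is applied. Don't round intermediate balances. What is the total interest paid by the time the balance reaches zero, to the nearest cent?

Monthly rate r = 16.3%/12 = 1.35833% = 0.0135833.
Payoff takes n = ⌈−ln(1 − rB₀/P)/ln(1+r)⌉ = ⌈18.740⌉ = 19 payments; the last is $56.36.
Total paid = 18·$76.00 + $56.36 = $1,424.36.
Total interest = total paid − principal = $1,424.36 − $1,250.00 = $174.36.

$174.36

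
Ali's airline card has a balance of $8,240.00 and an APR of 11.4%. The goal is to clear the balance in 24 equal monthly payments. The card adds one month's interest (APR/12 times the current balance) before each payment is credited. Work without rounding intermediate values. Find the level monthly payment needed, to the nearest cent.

Monthly rate r = 11.4%/12 = 0.95% = 0.0095.
Level-payment amortization: P = B₀·r / (1 − (1+r)^(−n)) = 8240.00·0.0095 / (1 − 1.0095^(−24)).
Denominator 1 − (1+r)^(−24) = 0.203018498.
P = 78.28 / 0.203018498 ≈ 385.58.

$385.58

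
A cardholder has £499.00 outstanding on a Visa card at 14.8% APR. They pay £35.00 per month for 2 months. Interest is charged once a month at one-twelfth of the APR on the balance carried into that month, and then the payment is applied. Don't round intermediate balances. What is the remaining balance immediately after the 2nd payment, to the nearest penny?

Monthly rate r = 14.8%/12 = 1.23333% = 0.0123333.
Each month: B ← B·(1+r) − £35.00.
Month 1: interest £6.15; balance after payment £470.15.
Month 2: interest £5.80; balance after payment £440.95.

£440.95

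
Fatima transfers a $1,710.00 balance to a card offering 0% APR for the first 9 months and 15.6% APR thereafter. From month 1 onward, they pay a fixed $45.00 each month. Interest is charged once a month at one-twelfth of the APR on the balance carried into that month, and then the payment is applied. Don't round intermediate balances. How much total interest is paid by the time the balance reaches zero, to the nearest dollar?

$344

Promo months 1–9 at r₀ = 0%/12 = 0; months 10+ at r₁ = 15.6%/12 = 0.013.
After month 9 (no interest yet): B = $1,710.00 − 9·$45.00 = $1,305.00.
Then at r₁ with $45.00/mo: n₂ = −ln(1 − r₁·B/P)/ln(1+r₁) ≈ 36.64 → 37 more payments.
Total paid = 45·$45.00 + $28.72 = $2,053.72; interest = $2,053.72 − $1,710.00 = $343.72.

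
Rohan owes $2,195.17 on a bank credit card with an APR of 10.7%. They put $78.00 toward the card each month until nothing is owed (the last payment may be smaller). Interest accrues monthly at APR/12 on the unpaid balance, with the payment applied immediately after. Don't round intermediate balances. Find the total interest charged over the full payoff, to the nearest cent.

$343.73

Monthly rate r = 10.7%/12 = 0.891667% = 0.00891667.
Payoff takes n = ⌈−ln(1 − rB₀/P)/ln(1+r)⌉ = ⌈32.549⌉ = 33 payments; the last is $42.90.
Total paid = 32·$78.00 + $42.90 = $2,538.90.
Total interest = total paid − principal = $2,538.90 − $2,195.17 = $343.73.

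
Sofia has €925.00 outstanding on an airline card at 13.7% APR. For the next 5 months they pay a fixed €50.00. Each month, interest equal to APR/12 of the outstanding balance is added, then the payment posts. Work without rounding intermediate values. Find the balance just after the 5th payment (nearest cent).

€723.25

Monthly rate r = 13.7%/12 = 1.14167% = 0.0114167.
Each month: B ← B·(1+r) − €50.00.
Month 1: interest €10.56; balance after payment €885.56.
Month 2: interest €10.11; balance after payment €845.67.
Month 3: interest €9.65; balance after payment €805.33.
Month 4: interest €9.19; balance after payment €764.52.
Month 5: interest €8.73; balance after payment €723.25.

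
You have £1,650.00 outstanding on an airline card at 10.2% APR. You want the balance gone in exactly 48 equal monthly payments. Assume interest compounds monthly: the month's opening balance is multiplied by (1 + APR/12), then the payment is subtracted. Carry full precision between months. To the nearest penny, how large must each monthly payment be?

Monthly rate r = 10.2%/12 = 0.85% = 0.0085.
Level-payment amortization: P = B₀·r / (1 − (1+r)^(−n)) = 1650.00·0.0085 / (1 − 1.0085^(−48)).
Denominator 1 − (1+r)^(−48) = 0.333873551.
P = 14.025 / 0.333873551 ≈ 42.01.

£42.01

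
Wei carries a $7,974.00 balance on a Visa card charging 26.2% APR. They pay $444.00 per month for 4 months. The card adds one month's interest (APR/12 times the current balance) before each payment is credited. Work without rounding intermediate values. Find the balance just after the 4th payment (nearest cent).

$6,858.52

Monthly rate r = 26.2%/12 = 2.18333% = 0.0218333.
Each month: B ← B·(1+r) − $444.00.
Month 1: interest $174.10; balance after payment $7,704.10.
Month 2: interest $168.21; balance after payment $7,428.31.
Month 3: interest $162.18; balance after payment $7,146.49.
Month 4: interest $156.03; balance after payment $6,858.52.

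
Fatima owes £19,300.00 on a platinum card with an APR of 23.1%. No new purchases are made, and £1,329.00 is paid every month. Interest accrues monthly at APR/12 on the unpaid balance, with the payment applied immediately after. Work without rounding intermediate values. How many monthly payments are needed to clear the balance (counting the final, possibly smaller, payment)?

18 payments

Monthly rate r = 23.1%/12 = 1.925% = 0.01925.
Recurrence: B ← B·(1+r) − £1,329.00.
Month 1: interest £371.52; balance after payment £18,342.53.
Month 2: interest £353.09; balance after payment £17,366.62.
Closed form: n = −ln(1 − rB₀/P)/ln(1+r) = −ln(0.72045)/ln(1.01925) ≈ 17.196, so the balance reaches zero during payment 18.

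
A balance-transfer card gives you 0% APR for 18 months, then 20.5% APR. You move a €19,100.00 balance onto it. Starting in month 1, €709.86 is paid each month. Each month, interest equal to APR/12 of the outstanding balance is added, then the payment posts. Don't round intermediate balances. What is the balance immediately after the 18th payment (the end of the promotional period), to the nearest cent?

Promo months 1–18 at r₀ = 0%/12 = 0; months 19+ at r₁ = 20.5%/12 = 0.0170833.
After month 18 (no interest yet): B = €19,100.00 − 18·€709.86 = €6,322.52.

€6,322.52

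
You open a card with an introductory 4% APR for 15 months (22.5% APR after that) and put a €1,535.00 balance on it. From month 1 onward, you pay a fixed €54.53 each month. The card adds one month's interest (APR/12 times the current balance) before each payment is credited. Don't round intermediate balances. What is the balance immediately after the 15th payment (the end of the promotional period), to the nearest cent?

€776.25

Promo months 1–15 at r₀ = 4%/12 = 0.00333333; months 16+ at r₁ = 22.5%/12 = 0.01875.
After month 15: iterate B ← B·(1+r₀) − €54.53 for 15 months → €776.25.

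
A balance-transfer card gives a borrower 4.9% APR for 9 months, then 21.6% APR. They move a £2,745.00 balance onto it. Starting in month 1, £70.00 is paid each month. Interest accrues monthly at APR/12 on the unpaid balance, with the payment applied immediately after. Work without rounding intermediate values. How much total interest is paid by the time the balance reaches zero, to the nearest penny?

£1,174.30

Promo months 1–9 at r₀ = 4.9%/12 = 0.00408333; months 10+ at r₁ = 21.6%/12 = 0.018.
After month 9: iterate B ← B·(1+r₀) − £70.00 for 9 months → £2,207.15.
Then at r₁ with £70.00/mo: n₂ = −ln(1 − r₁·B/P)/ln(1+r₁) ≈ 46.99 → 47 more payments.
Total paid = 55·£70.00 + £69.30 = £3,919.30; interest = £3,919.30 − £2,745.00 = £1,174.30.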